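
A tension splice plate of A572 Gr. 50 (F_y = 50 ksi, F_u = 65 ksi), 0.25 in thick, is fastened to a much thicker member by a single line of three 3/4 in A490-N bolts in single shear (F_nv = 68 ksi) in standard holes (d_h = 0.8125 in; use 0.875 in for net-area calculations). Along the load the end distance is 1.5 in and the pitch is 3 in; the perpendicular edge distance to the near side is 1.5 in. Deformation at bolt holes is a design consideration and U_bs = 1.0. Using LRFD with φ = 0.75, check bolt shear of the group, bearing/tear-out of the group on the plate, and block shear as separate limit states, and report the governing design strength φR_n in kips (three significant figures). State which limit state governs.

Bolt shear: A_b = π·0.75²/4 = 0.4418 in²; R_n = 68 × 0.4418 × 3 × 1 = 90.12 kips → 0.75 × 90.12 = 67.6 kips.
Bearing: edge l_c = 1.094, r_n = 21.33 kips; interior l_c = 2.188, r_n = 29.25 kips; R_n = 21.33 + 2·29.25 = 79.83 kips → 59.9 kips.
Block shear: A_gv = 1.875, A_nv = 1.328, A_nt = 0.2656 in²; R_n = min(0.6F_uA_nv, 0.6F_yA_gv) + U_bs·F_u·A_nt = 69.06 kips → 51.8 kips.
Block shear governs: 51.8 kips.

51.8 kips (block shear governs)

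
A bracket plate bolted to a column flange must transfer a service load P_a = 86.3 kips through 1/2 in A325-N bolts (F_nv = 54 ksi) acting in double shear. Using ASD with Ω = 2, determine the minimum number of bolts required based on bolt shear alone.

9 bolts

A_b = π·0.5²/4 = 0.1963 in².
Per-bolt allowable strength R_n/Ω = 54 × 0.1963 × 2 / 2 = 10.6 kips.
n ≥ 86.3 / 10.6 = 8.139 → use 9 bolts.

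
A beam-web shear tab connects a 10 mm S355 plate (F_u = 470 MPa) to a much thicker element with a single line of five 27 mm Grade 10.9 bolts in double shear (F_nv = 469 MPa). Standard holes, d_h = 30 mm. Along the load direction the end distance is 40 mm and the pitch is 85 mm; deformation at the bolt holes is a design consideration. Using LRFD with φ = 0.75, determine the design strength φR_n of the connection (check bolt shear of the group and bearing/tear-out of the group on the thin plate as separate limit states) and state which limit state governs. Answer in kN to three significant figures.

1020 kN (bearing governs)

Bolt shear: A_b = π·27²/4 = 572.6 mm²; R_n = 469 × 572.6 × 5 × 2 / 1000 = 2685 kN → 0.75 × 2685 = 2010 kN.
Bearing (1.2 l_c t F_u ≤ 2.4 d t F_u): upper limit = 2.4·27·10·470 / 1000 = 304.6 kN.
  Edge l_c = 40 − 30/2 = 25 → r_n = 141 kN; interior l_c = 85 − 30 = 55 → r_n = 304.6 kN.
  R_n,bearing = 1·141 + 4·304.6 = 1359 kN → 0.75 × 1359 = 1020 kN.
Bearing governs: 1020 kN.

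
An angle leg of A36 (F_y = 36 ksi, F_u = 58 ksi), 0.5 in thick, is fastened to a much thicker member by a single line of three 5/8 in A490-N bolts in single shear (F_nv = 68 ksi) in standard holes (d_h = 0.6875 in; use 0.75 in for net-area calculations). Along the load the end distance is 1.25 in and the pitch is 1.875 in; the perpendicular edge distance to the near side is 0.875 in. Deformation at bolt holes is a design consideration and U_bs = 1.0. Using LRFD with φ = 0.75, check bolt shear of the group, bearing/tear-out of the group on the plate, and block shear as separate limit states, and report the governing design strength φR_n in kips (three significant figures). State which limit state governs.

46.9 kips (bolt shear governs)

Bolt shear: A_b = π·0.625²/4 = 0.3068 in²; R_n = 68 × 0.3068 × 3 × 1 = 62.59 kips → 0.75 × 62.59 = 46.9 kips.
Bearing: edge l_c = 0.9062, r_n = 31.54 kips; interior l_c = 1.188, r_n = 41.33 kips; R_n = 31.54 + 2·41.33 = 114.2 kips → 85.6 kips.
Block shear: A_gv = 2.5, A_nv = 1.562, A_nt = 0.25 in²; R_n = min(0.6F_uA_nv, 0.6F_yA_gv) + U_bs·F_u·A_nt = 68.5 kips → 51.4 kips.
Bolt shear governs: 46.9 kips.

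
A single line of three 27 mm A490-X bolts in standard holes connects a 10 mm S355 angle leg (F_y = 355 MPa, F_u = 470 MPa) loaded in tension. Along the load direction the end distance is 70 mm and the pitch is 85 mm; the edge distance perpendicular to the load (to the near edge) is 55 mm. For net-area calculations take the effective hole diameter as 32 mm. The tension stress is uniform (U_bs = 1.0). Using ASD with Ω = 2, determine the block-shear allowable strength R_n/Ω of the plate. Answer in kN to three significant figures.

317 kN

Shear plane L_v = 70 + 2·85 = 240 mm; A_gv = 240 × 10 = 2400 mm².
A_nv = (240 − 2.5·32) × 10 = 1600 mm².
A_nt = (55 − 0.5·32) × 10 = 390 mm².
0.6 F_u A_nv = 451.2 kN; 0.6 F_y A_gv = 511.2 kN → shear rupture governs the shear term.
R_n = 451.2 + 1.0 × 470 × 390 / 1000 = 634.5 kN.
Allowable strength R_n/Ω = 634.5 / 2 = 317 kN.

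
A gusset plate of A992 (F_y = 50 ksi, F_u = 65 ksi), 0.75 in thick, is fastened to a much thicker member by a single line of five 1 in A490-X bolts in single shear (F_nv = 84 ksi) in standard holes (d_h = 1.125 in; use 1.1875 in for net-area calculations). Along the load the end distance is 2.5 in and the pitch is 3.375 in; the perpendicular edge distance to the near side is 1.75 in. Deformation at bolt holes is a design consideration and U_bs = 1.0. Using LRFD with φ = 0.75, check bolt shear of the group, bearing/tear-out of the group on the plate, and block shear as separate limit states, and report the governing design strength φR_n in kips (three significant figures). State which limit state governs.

Bolt shear: A_b = π·1²/4 = 0.7854 in²; R_n = 84 × 0.7854 × 5 × 1 = 329.9 kips → 0.75 × 329.9 = 247 kips.
Bearing: edge l_c = 1.938, r_n = 113.3 kips; interior l_c = 2.25, r_n = 117 kips; R_n = 113.3 + 4·117 = 581.3 kips → 436 kips.
Block shear: A_gv = 12, A_nv = 7.992, A_nt = 0.8672 in²; R_n = min(0.6F_uA_nv, 0.6F_yA_gv) + U_bs·F_u·A_nt = 368.1 kips → 276 kips.
Bolt shear governs: 247 kips.

247 kips (bolt shear governs)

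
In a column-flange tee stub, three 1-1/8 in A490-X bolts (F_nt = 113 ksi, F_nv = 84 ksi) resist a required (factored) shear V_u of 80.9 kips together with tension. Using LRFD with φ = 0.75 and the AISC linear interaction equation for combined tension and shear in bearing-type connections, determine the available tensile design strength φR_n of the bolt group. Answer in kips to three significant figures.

220 kips

A_b = π·1.125²/4 = 0.994 in²; f_rv = 80.9 / (3 × 0.994) = 27.13 ksi.
F'_nt = 1.3 F_nt − (F_nt / φF_nv) f_rv = 1.3·113 − (113/(0.75·84))·27.13 = 98.24 ksi, capped at F_nt → F'_nt = 98.24 ksi.
R_n = F'_nt · A_b · n = 98.24 × 0.994 × 3 = 293 kips.
Design strength φR_n = 0.75 × 293 = 220 kips.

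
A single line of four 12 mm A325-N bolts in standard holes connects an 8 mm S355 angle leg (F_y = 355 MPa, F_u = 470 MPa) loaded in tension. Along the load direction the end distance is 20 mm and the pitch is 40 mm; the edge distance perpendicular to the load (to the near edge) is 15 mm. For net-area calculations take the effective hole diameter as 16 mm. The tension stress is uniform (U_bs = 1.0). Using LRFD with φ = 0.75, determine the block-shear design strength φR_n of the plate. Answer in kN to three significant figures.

162 kN

Shear plane L_v = 20 + 3·40 = 140 mm; A_gv = 140 × 8 = 1120 mm².
A_nv = (140 − 3.5·16) × 8 = 672 mm².
A_nt = (15 − 0.5·16) × 8 = 56 mm².
0.6 F_u A_nv = 189.5 kN; 0.6 F_y A_gv = 238.6 kN → shear rupture governs the shear term.
R_n = 189.5 + 1.0 × 470 × 56 / 1000 = 215.8 kN.
Design strength φR_n = 0.75 × 215.8 = 162 kN.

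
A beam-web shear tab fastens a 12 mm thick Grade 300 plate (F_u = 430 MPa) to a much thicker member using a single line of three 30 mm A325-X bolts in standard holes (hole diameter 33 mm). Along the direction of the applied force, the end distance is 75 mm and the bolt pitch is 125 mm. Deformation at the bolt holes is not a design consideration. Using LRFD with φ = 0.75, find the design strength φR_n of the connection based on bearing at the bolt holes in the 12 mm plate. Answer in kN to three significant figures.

Per bolt r_n = 1.5 l_c t F_u ≤ 3.0 d t F_u; upper limit = 3.0 × 30 × 12 × 430 / 1000 = 464.4 kN.
Edge bolt: l_c = 75 − 33/2 = 58.5 mm → 1.5 × 58.5 × 12 × 430 / 1000 = 452.8 → r_n = 452.8 kN.
Interior bolts: l_c = 125 − 33 = 92 mm → 1.5 × 92 × 12 × 430 / 1000 = 712.1 → r_n = 464.4 kN.
R_n = 1 × 452.8 + 2 × 464.4 = 1382 kN.
Design strength φR_n = 0.75 × 1382 = 1040 kN.

1040 kN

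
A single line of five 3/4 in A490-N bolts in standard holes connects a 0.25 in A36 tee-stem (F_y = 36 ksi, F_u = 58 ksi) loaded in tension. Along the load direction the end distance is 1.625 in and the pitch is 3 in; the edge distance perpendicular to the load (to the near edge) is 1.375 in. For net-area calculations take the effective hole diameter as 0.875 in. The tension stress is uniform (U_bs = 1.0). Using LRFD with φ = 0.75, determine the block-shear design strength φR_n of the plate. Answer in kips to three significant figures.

65.4 kips

Shear plane L_v = 1.625 + 4·3 = 13.62 in; A_gv = 13.62 × 0.25 = 3.406 in².
A_nv = (13.62 − 4.5·0.875) × 0.25 = 2.422 in².
A_nt = (1.375 − 0.5·0.875) × 0.25 = 0.2344 in².
0.6 F_u A_nv = 84.28 kips; 0.6 F_y A_gv = 73.57 kips → shear yielding governs the shear term.
R_n = 73.57 + 1.0 × 58 × 0.2344 = 87.17 kips.
Design strength φR_n = 0.75 × 87.17 = 65.4 kips.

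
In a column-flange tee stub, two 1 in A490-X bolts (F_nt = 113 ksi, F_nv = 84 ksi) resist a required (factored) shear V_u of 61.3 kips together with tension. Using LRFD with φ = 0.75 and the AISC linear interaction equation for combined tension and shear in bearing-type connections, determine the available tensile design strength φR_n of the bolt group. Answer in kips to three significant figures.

90.6 kips

A_b = π·1²/4 = 0.7854 in²; f_rv = 61.3 / (2 × 0.7854) = 39.02 ksi.
F'_nt = 1.3 F_nt − (F_nt / φF_nv) f_rv = 1.3·113 − (113/(0.75·84))·39.02 = 76.9 ksi, capped at F_nt → F'_nt = 76.9 ksi.
R_n = F'_nt · A_b · n = 76.9 × 0.7854 × 2 = 120.8 kips.
Design strength φR_n = 0.75 × 120.8 = 90.6 kips.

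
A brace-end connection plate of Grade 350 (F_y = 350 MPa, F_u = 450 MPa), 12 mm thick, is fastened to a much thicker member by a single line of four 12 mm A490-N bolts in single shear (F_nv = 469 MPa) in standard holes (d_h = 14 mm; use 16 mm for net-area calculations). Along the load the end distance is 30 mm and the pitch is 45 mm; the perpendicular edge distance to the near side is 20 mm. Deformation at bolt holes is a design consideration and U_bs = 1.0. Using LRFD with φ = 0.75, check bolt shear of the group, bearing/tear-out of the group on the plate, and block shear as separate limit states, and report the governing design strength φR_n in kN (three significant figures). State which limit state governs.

Bolt shear: A_b = π·12²/4 = 113.1 mm²; R_n = 469 × 113.1 × 4 × 1 / 1000 = 212.2 kN → 0.75 × 212.2 = 159 kN.
Bearing: edge l_c = 23, r_n = 149 kN; interior l_c = 31, r_n = 155.5 kN; R_n = 149 + 3·155.5 = 615.6 kN → 462 kN.
Block shear: A_gv = 1980, A_nv = 1308, A_nt = 144 mm²; R_n = min(0.6F_uA_nv, 0.6F_yA_gv) + U_bs·F_u·A_nt = 418 kN → 313 kN.
Bolt shear governs: 159 kN.

159 kN (bolt shear governs)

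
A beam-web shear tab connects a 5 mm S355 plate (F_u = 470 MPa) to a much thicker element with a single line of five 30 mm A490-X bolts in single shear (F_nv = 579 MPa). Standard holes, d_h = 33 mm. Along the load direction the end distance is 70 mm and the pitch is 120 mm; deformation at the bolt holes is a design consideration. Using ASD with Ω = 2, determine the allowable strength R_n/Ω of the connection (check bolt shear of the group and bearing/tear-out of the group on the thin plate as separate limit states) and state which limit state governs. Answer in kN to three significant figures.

414 kN (bearing governs)

Bolt shear: A_b = π·30²/4 = 706.9 mm²; R_n = 579 × 706.9 × 5 × 1 / 1000 = 2046 kN → 2046 / 2 = 1020 kN.
Bearing (1.2 l_c t F_u ≤ 2.4 d t F_u): upper limit = 2.4·30·5·470 / 1000 = 169.2 kN.
  Edge l_c = 70 − 33/2 = 53.5 → r_n = 150.9 kN; interior l_c = 120 − 33 = 87 → r_n = 169.2 kN.
  R_n,bearing = 1·150.9 + 4·169.2 = 827.7 kN → 827.7 / 2 = 414 kN.
Bearing governs: 414 kN.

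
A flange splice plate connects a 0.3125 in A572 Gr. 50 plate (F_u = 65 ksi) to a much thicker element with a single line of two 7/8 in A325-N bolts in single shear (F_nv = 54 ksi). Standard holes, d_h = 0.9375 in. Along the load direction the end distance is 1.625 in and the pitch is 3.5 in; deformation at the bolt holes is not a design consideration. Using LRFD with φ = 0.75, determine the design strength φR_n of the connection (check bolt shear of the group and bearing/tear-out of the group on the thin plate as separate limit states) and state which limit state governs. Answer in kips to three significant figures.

Bolt shear: A_b = π·0.875²/4 = 0.6013 in²; R_n = 54 × 0.6013 × 2 × 1 = 64.94 kips → 0.75 × 64.94 = 48.7 kips.
Bearing (1.5 l_c t F_u ≤ 3.0 d t F_u): upper limit = 3.0·0.875·0.3125·65 = 53.32 kips.
  Edge l_c = 1.625 − 0.9375/2 = 1.156 → r_n = 35.23 kips; interior l_c = 3.5 − 0.9375 = 2.562 → r_n = 53.32 kips.
  R_n,bearing = 1·35.23 + 1·53.32 = 88.55 kips → 0.75 × 88.55 = 66.4 kips.
Bolt shear governs: 48.7 kips.

48.7 kips (bolt shear governs)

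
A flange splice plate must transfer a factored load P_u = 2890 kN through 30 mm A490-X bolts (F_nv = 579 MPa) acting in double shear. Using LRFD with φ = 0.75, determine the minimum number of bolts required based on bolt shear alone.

A_b = π·30²/4 = 706.9 mm².
Per-bolt design strength φR_n = 0.75 × 579 × 706.9 × 2 / 1000 = 613.9 kN.
n ≥ 2890 / 613.9 = 4.708 → use 5 bolts.

5 bolts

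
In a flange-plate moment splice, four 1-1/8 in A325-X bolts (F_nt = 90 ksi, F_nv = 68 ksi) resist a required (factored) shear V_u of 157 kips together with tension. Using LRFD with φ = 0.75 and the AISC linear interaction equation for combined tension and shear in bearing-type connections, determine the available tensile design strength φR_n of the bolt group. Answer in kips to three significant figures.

A_b = π·1.125²/4 = 0.994 in²; f_rv = 157 / (4 × 0.994) = 39.49 ksi.
F'_nt = 1.3 F_nt − (F_nt / φF_nv) f_rv = 1.3·90 − (90/(0.75·68))·39.49 = 47.32 ksi, capped at F_nt → F'_nt = 47.32 ksi.
R_n = F'_nt · A_b · n = 47.32 × 0.994 × 4 = 188.1 kips.
Design strength φR_n = 0.75 × 188.1 = 141 kips.

141 kips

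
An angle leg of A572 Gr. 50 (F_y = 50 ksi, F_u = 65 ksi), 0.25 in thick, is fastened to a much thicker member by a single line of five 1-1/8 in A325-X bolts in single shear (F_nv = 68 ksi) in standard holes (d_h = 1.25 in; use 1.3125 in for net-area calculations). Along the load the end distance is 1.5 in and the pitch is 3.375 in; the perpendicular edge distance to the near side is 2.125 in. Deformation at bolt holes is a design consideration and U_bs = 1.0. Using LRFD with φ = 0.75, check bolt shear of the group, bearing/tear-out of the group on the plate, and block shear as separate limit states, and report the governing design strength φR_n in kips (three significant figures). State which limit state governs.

84.4 kips (block shear governs)

Bolt shear: A_b = π·1.125²/4 = 0.994 in²; R_n = 68 × 0.994 × 5 × 1 = 338 kips → 0.75 × 338 = 253 kips.
Bearing: edge l_c = 0.875, r_n = 17.06 kips; interior l_c = 2.125, r_n = 41.44 kips; R_n = 17.06 + 4·41.44 = 182.8 kips → 137 kips.
Block shear: A_gv = 3.75, A_nv = 2.273, A_nt = 0.3672 in²; R_n = min(0.6F_uA_nv, 0.6F_yA_gv) + U_bs·F_u·A_nt = 112.5 kips → 84.4 kips.
Block shear governs: 84.4 kips.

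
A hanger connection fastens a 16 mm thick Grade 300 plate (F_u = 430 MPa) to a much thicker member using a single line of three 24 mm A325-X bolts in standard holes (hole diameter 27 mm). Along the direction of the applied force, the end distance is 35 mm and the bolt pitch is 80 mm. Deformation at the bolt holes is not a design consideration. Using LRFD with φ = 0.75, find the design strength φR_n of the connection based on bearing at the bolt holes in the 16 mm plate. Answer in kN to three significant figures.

Per bolt r_n = 1.5 l_c t F_u ≤ 3.0 d t F_u; upper limit = 3.0 × 24 × 16 × 430 / 1000 = 495.4 kN.
Edge bolt: l_c = 35 − 27/2 = 21.5 mm → 1.5 × 21.5 × 16 × 430 / 1000 = 221.9 → r_n = 221.9 kN.
Interior bolts: l_c = 80 − 27 = 53 mm → 1.5 × 53 × 16 × 430 / 1000 = 547 → r_n = 495.4 kN.
R_n = 1 × 221.9 + 2 × 495.4 = 1213 kN.
Design strength φR_n = 0.75 × 1213 = 909 kN.

909 kN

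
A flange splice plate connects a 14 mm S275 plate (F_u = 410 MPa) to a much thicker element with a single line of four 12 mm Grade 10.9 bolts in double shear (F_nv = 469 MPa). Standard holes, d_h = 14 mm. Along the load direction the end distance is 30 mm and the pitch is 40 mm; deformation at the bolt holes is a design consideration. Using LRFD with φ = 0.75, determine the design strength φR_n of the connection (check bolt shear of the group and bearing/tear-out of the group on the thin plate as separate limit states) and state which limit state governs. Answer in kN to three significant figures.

Bolt shear: A_b = π·12²/4 = 113.1 mm²; R_n = 469 × 113.1 × 4 × 2 / 1000 = 424.3 kN → 0.75 × 424.3 = 318 kN.
Bearing (1.2 l_c t F_u ≤ 2.4 d t F_u): upper limit = 2.4·12·14·410 / 1000 = 165.3 kN.
  Edge l_c = 30 − 14/2 = 23 → r_n = 158.4 kN; interior l_c = 40 − 14 = 26 → r_n = 165.3 kN.
  R_n,bearing = 1·158.4 + 3·165.3 = 654.4 kN → 0.75 × 654.4 = 491 kN.
Bolt shear governs: 318 kN.

318 kN (bolt shear governs)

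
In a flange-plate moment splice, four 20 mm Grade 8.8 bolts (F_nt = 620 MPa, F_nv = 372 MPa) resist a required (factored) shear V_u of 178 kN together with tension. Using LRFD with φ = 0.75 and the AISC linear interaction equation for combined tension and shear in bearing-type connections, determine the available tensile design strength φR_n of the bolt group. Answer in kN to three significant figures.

A_b = π·20²/4 = 314.2 mm²; f_rv = 178 × 1000 / (4 × 314.2) = 141.6 MPa.
F'_nt = 1.3 F_nt − (F_nt / φF_nv) f_rv = 1.3·620 − (620/(0.75·372))·141.6 = 491.2 MPa, capped at F_nt → F'_nt = 491.2 MPa.
R_n = F'_nt · A_b · n = 491.2 × 314.2 × 4 / 1000 = 617.3 kN.
Design strength φR_n = 0.75 × 617.3 = 463 kN.

463 kN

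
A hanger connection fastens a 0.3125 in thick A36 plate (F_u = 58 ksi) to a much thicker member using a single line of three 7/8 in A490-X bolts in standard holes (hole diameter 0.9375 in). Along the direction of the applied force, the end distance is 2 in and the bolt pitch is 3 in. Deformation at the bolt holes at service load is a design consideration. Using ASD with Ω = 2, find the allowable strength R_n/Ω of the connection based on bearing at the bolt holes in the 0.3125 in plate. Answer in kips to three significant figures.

54.7 kips

Per bolt r_n = 1.2 l_c t F_u ≤ 2.4 d t F_u; upper limit = 2.4 × 0.875 × 0.3125 × 58 = 38.06 kips.
Edge bolt: l_c = 2 − 0.9375/2 = 1.531 in → 1.2 × 1.531 × 0.3125 × 58 = 33.3 → r_n = 33.3 kips.
Interior bolts: l_c = 3 − 0.9375 = 2.062 in → 1.2 × 2.062 × 0.3125 × 58 = 44.86 → r_n = 38.06 kips.
R_n = 1 × 33.3 + 2 × 38.06 = 109.4 kips.
Allowable strength R_n/Ω = 109.4 / 2 = 54.7 kips.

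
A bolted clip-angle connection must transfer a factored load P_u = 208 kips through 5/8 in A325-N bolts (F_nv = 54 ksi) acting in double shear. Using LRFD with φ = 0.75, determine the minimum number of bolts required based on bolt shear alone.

9 bolts

A_b = π·0.625²/4 = 0.3068 in².
Per-bolt design strength φR_n = 0.75 × 54 × 0.3068 × 2 = 24.85 kips.
n ≥ 208 / 24.85 = 8.37 → use 9 bolts.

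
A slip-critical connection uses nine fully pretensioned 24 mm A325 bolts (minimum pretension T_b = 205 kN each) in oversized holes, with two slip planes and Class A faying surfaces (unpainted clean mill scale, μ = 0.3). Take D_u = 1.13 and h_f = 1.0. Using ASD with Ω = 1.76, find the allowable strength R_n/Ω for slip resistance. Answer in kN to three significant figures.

711 kN

R_n = μ · D_u · h_f · T_b · n_s · n_b = 0.3 × 1.13 × 1.0 × 205 × 2 × 9 = 1251 kN.
Allowable strength R_n/Ω = 1251 / 1.76 = 711 kN.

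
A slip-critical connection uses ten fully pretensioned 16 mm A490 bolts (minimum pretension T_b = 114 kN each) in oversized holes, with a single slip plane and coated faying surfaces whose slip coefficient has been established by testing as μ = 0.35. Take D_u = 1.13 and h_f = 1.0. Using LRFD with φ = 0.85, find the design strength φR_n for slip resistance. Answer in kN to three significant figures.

R_n = μ · D_u · h_f · T_b · n_s · n_b = 0.35 × 1.13 × 1.0 × 114 × 1 × 10 = 450.9 kN.
Design strength φR_n = 0.85 × 450.9 = 383 kN.

383 kN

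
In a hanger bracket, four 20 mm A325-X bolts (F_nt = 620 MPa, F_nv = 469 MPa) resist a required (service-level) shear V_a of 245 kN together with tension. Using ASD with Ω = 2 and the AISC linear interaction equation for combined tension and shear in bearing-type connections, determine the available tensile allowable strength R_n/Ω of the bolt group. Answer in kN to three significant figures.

183 kN

A_b = π·20²/4 = 314.2 mm²; f_rv = 245 × 1000 / (4 × 314.2) = 195 MPa.
F'_nt = 1.3 F_nt − (Ω F_nt / F_nv) f_rv = 1.3·620 − (2·620/469)·195 = 290.5 MPa, capped at F_nt → F'_nt = 290.5 MPa.
R_n = F'_nt · A_b · n = 290.5 × 314.2 × 4 / 1000 = 365.1 kN.
Allowable strength R_n/Ω = 365.1 / 2 = 183 kN.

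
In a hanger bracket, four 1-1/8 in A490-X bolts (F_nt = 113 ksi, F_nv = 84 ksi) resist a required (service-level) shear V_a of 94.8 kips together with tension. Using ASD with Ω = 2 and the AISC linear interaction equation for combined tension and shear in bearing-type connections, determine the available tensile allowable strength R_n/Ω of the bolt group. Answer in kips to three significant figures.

165 kips

A_b = π·1.125²/4 = 0.994 in²; f_rv = 94.8 / (4 × 0.994) = 23.84 ksi.
F'_nt = 1.3 F_nt − (Ω F_nt / F_nv) f_rv = 1.3·113 − (2·113/84)·23.84 = 82.75 ksi, capped at F_nt → F'_nt = 82.75 ksi.
R_n = F'_nt · A_b · n = 82.75 × 0.994 × 4 = 329 kips.
Allowable strength R_n/Ω = 329 / 2 = 165 kips.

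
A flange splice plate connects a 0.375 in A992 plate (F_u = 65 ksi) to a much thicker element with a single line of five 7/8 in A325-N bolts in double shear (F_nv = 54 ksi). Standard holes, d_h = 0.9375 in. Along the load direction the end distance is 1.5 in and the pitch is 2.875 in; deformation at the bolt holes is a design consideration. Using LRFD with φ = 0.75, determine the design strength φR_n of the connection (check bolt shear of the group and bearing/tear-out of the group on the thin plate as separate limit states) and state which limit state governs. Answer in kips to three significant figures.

176 kips (bearing governs)

Bolt shear: A_b = π·0.875²/4 = 0.6013 in²; R_n = 54 × 0.6013 × 5 × 2 = 324.7 kips → 0.75 × 324.7 = 244 kips.
Bearing (1.2 l_c t F_u ≤ 2.4 d t F_u): upper limit = 2.4·0.875·0.375·65 = 51.19 kips.
  Edge l_c = 1.5 − 0.9375/2 = 1.031 → r_n = 30.16 kips; interior l_c = 2.875 − 0.9375 = 1.938 → r_n = 51.19 kips.
  R_n,bearing = 1·30.16 + 4·51.19 = 234.9 kips → 0.75 × 234.9 = 176 kips.
Bearing governs: 176 kips.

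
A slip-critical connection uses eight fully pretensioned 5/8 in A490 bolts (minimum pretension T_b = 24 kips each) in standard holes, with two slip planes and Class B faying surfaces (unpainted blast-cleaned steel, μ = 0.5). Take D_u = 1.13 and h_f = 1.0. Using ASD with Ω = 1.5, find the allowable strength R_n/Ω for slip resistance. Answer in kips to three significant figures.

R_n = μ · D_u · h_f · T_b · n_s · n_b = 0.5 × 1.13 × 1.0 × 24 × 2 × 8 = 217 kips.
Allowable strength R_n/Ω = 217 / 1.5 = 145 kips.

145 kips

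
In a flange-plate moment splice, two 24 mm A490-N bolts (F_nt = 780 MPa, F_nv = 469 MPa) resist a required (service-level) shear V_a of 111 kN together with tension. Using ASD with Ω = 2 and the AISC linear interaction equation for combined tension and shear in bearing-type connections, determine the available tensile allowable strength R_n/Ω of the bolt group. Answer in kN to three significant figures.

A_b = π·24²/4 = 452.4 mm²; f_rv = 111 × 1000 / (2 × 452.4) = 122.7 MPa.
F'_nt = 1.3 F_nt − (Ω F_nt / F_nv) f_rv = 1.3·780 − (2·780/469)·122.7 = 605.9 MPa, capped at F_nt → F'_nt = 605.9 MPa.
R_n = F'_nt · A_b · n = 605.9 × 452.4 × 2 / 1000 = 548.2 kN.
Allowable strength R_n/Ω = 548.2 / 2 = 274 kN.

274 kN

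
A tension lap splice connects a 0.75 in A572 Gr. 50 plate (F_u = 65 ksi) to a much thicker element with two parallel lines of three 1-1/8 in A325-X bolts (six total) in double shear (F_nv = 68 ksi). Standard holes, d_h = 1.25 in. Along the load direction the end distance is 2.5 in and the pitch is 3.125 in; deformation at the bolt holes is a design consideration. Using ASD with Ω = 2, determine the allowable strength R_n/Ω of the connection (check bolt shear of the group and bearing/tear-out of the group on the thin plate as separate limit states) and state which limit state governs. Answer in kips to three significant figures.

Bolt shear: A_b = π·1.125²/4 = 0.994 in²; R_n = 68 × 0.994 × 6 × 2 = 811.1 kips → 811.1 / 2 = 406 kips.
Bearing (1.2 l_c t F_u ≤ 2.4 d t F_u): upper limit = 2.4·1.125·0.75·65 = 131.6 kips.
  Edge l_c = 2.5 − 1.25/2 = 1.875 → r_n = 109.7 kips; interior l_c = 3.125 − 1.25 = 1.875 → r_n = 109.7 kips.
  R_n,bearing = 2·109.7 + 4·109.7 = 658.1 kips → 658.1 / 2 = 329 kips.
Bearing governs: 329 kips.

329 kips (bearing governs)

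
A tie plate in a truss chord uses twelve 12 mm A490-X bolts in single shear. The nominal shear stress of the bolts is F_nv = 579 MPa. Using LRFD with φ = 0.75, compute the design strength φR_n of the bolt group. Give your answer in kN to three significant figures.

589 kN

A_b = π × 12² / 4 = 113.1 mm².
R_n = F_nv · A_b · n · n_s = 579 × 113.1 × 12 × 1 / 1000 = 785.8 kN.
Design strength φR_n = 0.75 × 785.8 = 589 kN.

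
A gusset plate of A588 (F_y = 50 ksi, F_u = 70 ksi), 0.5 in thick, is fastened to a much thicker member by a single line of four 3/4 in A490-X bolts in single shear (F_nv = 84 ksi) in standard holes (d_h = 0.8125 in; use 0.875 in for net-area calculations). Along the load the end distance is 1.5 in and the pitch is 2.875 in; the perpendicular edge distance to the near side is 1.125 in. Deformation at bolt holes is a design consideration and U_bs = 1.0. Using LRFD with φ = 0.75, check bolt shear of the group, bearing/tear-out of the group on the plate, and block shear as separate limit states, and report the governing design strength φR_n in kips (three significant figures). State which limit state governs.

111 kips (bolt shear governs)

Bolt shear: A_b = π·0.75²/4 = 0.4418 in²; R_n = 84 × 0.4418 × 4 × 1 = 148.4 kips → 0.75 × 148.4 = 111 kips.
Bearing: edge l_c = 1.094, r_n = 45.94 kips; interior l_c = 2.062, r_n = 63 kips; R_n = 45.94 + 3·63 = 234.9 kips → 176 kips.
Block shear: A_gv = 5.062, A_nv = 3.531, A_nt = 0.3438 in²; R_n = min(0.6F_uA_nv, 0.6F_yA_gv) + U_bs·F_u·A_nt = 172.4 kips → 129 kips.
Bolt shear governs: 111 kips.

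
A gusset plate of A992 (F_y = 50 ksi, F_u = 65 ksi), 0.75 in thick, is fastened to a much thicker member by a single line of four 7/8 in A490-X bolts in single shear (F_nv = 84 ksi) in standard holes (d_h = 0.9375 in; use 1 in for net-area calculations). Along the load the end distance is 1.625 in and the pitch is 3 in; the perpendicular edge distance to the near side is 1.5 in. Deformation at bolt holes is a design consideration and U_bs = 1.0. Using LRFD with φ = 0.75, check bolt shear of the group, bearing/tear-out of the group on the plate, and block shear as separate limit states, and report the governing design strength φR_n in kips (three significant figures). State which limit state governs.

Bolt shear: A_b = π·0.875²/4 = 0.6013 in²; R_n = 84 × 0.6013 × 4 × 1 = 202 kips → 0.75 × 202 = 152 kips.
Bearing: edge l_c = 1.156, r_n = 67.64 kips; interior l_c = 2.062, r_n = 102.4 kips; R_n = 67.64 + 3·102.4 = 374.8 kips → 281 kips.
Block shear: A_gv = 7.969, A_nv = 5.344, A_nt = 0.75 in²; R_n = min(0.6F_uA_nv, 0.6F_yA_gv) + U_bs·F_u·A_nt = 257.2 kips → 193 kips.
Bolt shear governs: 152 kips.

152 kips (bolt shear governs)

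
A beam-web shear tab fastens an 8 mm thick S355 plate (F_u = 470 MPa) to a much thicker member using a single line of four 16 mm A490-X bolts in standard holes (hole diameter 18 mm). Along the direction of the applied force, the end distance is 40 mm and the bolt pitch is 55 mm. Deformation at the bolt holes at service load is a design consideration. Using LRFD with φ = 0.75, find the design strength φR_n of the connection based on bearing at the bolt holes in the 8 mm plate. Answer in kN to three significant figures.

Per bolt r_n = 1.2 l_c t F_u ≤ 2.4 d t F_u; upper limit = 2.4 × 16 × 8 × 470 / 1000 = 144.4 kN.
Edge bolt: l_c = 40 − 18/2 = 31 mm → 1.2 × 31 × 8 × 470 / 1000 = 139.9 → r_n = 139.9 kN.
Interior bolts: l_c = 55 − 18 = 37 mm → 1.2 × 37 × 8 × 470 / 1000 = 166.9 → r_n = 144.4 kN.
R_n = 1 × 139.9 + 3 × 144.4 = 573 kN.
Design strength φR_n = 0.75 × 573 = 430 kN.

430 kN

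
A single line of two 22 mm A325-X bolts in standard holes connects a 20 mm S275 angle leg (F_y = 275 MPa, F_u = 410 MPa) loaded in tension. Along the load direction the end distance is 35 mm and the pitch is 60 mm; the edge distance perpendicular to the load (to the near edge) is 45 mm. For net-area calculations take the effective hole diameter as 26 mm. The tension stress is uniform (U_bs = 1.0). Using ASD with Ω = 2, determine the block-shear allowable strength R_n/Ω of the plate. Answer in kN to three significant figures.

269 kN

Shear plane L_v = 35 + 1·60 = 95 mm; A_gv = 95 × 20 = 1900 mm².
A_nv = (95 − 1.5·26) × 20 = 1120 mm².
A_nt = (45 − 0.5·26) × 20 = 640 mm².
0.6 F_u A_nv = 275.5 kN; 0.6 F_y A_gv = 313.5 kN → shear rupture governs the shear term.
R_n = 275.5 + 1.0 × 410 × 640 / 1000 = 537.9 kN.
Allowable strength R_n/Ω = 537.9 / 2 = 269 kN.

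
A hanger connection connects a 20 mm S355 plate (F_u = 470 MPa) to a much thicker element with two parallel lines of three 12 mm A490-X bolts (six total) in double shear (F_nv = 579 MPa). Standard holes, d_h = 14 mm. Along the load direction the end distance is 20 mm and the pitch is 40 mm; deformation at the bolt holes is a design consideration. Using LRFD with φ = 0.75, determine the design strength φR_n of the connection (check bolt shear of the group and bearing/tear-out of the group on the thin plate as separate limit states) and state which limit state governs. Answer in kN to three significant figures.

Bolt shear: A_b = π·12²/4 = 113.1 mm²; R_n = 579 × 113.1 × 6 × 2 / 1000 = 785.8 kN → 0.75 × 785.8 = 589 kN.
Bearing (1.2 l_c t F_u ≤ 2.4 d t F_u): upper limit = 2.4·12·20·470 / 1000 = 270.7 kN.
  Edge l_c = 20 − 14/2 = 13 → r_n = 146.6 kN; interior l_c = 40 − 14 = 26 → r_n = 270.7 kN.
  R_n,bearing = 2·146.6 + 4·270.7 = 1376 kN → 0.75 × 1376 = 1030 kN.
Bolt shear governs: 589 kN.

589 kN (bolt shear governs)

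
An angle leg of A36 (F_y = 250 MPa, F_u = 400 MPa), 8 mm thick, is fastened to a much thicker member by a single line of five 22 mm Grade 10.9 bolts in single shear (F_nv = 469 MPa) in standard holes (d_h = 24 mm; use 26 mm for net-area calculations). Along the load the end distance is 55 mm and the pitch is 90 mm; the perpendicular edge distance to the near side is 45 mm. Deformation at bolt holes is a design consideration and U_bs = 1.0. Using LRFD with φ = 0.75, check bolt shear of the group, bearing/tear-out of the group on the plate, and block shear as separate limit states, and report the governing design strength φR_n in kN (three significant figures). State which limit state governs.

450 kN (block shear governs)

Bolt shear: A_b = π·22²/4 = 380.1 mm²; R_n = 469 × 380.1 × 5 × 1 / 1000 = 891.4 kN → 0.75 × 891.4 = 669 kN.
Bearing: edge l_c = 43, r_n = 165.1 kN; interior l_c = 66, r_n = 169 kN; R_n = 165.1 + 4·169 = 841 kN → 631 kN.
Block shear: A_gv = 3320, A_nv = 2384, A_nt = 256 mm²; R_n = min(0.6F_uA_nv, 0.6F_yA_gv) + U_bs·F_u·A_nt = 600.4 kN → 450 kN.
Block shear governs: 450 kN.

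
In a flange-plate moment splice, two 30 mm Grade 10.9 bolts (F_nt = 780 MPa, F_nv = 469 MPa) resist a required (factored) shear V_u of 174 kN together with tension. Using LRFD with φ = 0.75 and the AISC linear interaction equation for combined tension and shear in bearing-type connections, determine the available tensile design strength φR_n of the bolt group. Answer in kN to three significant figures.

786 kN

A_b = π·30²/4 = 706.9 mm²; f_rv = 174 × 1000 / (2 × 706.9) = 123.1 MPa.
F'_nt = 1.3 F_nt − (F_nt / φF_nv) f_rv = 1.3·780 − (780/(0.75·469))·123.1 = 741.1 MPa, capped at F_nt → F'_nt = 741.1 MPa.
R_n = F'_nt · A_b · n = 741.1 × 706.9 × 2 / 1000 = 1048 kN.
Design strength φR_n = 0.75 × 1048 = 786 kN.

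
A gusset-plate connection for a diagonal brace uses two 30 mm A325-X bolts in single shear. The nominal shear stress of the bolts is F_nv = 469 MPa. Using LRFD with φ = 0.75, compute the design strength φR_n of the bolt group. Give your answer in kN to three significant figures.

497 kN

A_b = π × 30² / 4 = 706.9 mm².
R_n = F_nv · A_b · n · n_s = 469 × 706.9 × 2 × 1 / 1000 = 663 kN.
Design strength φR_n = 0.75 × 663 = 497 kN.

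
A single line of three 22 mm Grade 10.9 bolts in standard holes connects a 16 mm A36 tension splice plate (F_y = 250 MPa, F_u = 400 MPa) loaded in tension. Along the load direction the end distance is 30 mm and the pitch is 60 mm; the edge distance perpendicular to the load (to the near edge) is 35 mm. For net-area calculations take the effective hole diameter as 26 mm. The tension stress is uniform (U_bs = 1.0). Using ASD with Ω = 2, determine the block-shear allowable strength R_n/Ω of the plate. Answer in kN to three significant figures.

234 kN

Shear plane L_v = 30 + 2·60 = 150 mm; A_gv = 150 × 16 = 2400 mm².
A_nv = (150 − 2.5·26) × 16 = 1360 mm².
A_nt = (35 − 0.5·26) × 16 = 352 mm².
0.6 F_u A_nv = 326.4 kN; 0.6 F_y A_gv = 360 kN → shear rupture governs the shear term.
R_n = 326.4 + 1.0 × 400 × 352 / 1000 = 467.2 kN.
Allowable strength R_n/Ω = 467.2 / 2 = 234 kN.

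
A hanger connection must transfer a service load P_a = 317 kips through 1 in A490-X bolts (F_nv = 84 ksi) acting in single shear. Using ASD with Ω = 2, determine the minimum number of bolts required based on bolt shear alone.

10 bolts

A_b = π·1²/4 = 0.7854 in².
Per-bolt allowable strength R_n/Ω = 84 × 0.7854 × 1 / 2 = 32.99 kips.
n ≥ 317 / 32.99 = 9.61 → use 10 bolts.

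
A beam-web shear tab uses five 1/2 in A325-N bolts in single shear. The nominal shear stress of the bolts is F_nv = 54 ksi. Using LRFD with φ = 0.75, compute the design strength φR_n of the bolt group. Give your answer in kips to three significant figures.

A_b = π × 0.5² / 4 = 0.1963 in².
R_n = F_nv · A_b · n · n_s = 54 × 0.1963 × 5 × 1 = 53.01 kips.
Design strength φR_n = 0.75 × 53.01 = 39.8 kips.

39.8 kips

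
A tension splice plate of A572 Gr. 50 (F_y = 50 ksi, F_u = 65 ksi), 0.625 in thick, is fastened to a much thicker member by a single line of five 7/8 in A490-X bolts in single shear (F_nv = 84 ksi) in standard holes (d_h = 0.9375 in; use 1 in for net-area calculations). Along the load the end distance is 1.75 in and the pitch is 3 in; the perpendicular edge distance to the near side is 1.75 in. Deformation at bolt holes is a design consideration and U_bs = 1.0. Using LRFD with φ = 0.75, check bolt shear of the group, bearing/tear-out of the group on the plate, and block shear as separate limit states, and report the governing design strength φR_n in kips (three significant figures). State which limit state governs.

Bolt shear: A_b = π·0.875²/4 = 0.6013 in²; R_n = 84 × 0.6013 × 5 × 1 = 252.6 kips → 0.75 × 252.6 = 189 kips.
Bearing: edge l_c = 1.281, r_n = 62.46 kips; interior l_c = 2.062, r_n = 85.31 kips; R_n = 62.46 + 4·85.31 = 403.7 kips → 303 kips.
Block shear: A_gv = 8.594, A_nv = 5.781, A_nt = 0.7812 in²; R_n = min(0.6F_uA_nv, 0.6F_yA_gv) + U_bs·F_u·A_nt = 276.2 kips → 207 kips.
Bolt shear governs: 189 kips.

189 kips (bolt shear governs)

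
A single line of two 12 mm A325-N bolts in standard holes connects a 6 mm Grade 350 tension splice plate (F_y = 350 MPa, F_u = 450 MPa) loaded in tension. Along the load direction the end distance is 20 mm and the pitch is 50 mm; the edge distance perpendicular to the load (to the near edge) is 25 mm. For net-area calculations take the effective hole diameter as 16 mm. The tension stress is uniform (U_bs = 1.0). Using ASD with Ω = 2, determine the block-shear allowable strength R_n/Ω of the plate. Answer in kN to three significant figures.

60.2 kN

Shear plane L_v = 20 + 1·50 = 70 mm; A_gv = 70 × 6 = 420 mm².
A_nv = (70 − 1.5·16) × 6 = 276 mm².
A_nt = (25 − 0.5·16) × 6 = 102 mm².
0.6 F_u A_nv = 74.52 kN; 0.6 F_y A_gv = 88.2 kN → shear rupture governs the shear term.
R_n = 74.52 + 1.0 × 450 × 102 / 1000 = 120.4 kN.
Allowable strength R_n/Ω = 120.4 / 2 = 60.2 kN.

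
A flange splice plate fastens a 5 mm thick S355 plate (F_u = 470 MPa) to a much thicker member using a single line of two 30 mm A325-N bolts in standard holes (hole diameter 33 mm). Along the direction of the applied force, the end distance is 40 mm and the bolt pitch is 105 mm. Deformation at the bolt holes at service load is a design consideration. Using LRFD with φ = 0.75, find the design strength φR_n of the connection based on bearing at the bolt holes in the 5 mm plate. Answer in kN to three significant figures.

177 kN

Per bolt r_n = 1.2 l_c t F_u ≤ 2.4 d t F_u; upper limit = 2.4 × 30 × 5 × 470 / 1000 = 169.2 kN.
Edge bolt: l_c = 40 − 33/2 = 23.5 mm → 1.2 × 23.5 × 5 × 470 / 1000 = 66.27 → r_n = 66.27 kN.
Interior bolts: l_c = 105 − 33 = 72 mm → 1.2 × 72 × 5 × 470 / 1000 = 203 → r_n = 169.2 kN.
R_n = 1 × 66.27 + 1 × 169.2 = 235.5 kN.
Design strength φR_n = 0.75 × 235.5 = 177 kN.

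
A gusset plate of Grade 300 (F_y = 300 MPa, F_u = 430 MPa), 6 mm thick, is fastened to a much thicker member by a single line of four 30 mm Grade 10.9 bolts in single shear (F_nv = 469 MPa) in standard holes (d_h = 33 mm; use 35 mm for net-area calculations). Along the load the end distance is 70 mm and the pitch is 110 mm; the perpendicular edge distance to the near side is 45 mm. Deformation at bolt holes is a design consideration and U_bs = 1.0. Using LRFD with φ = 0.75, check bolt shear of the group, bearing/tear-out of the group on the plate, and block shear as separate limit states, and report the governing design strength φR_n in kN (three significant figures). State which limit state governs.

Bolt shear: A_b = π·30²/4 = 706.9 mm²; R_n = 469 × 706.9 × 4 × 1 / 1000 = 1326 kN → 0.75 × 1326 = 995 kN.
Bearing: edge l_c = 53.5, r_n = 165.6 kN; interior l_c = 77, r_n = 185.8 kN; R_n = 165.6 + 3·185.8 = 722.9 kN → 542 kN.
Block shear: A_gv = 2400, A_nv = 1665, A_nt = 165 mm²; R_n = min(0.6F_uA_nv, 0.6F_yA_gv) + U_bs·F_u·A_nt = 500.5 kN → 375 kN.
Block shear governs: 375 kN.

375 kN (block shear governs)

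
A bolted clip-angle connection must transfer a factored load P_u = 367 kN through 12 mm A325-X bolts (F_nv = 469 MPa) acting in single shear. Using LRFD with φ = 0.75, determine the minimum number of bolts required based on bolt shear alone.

A_b = π·12²/4 = 113.1 mm².
Per-bolt design strength φR_n = 0.75 × 469 × 113.1 × 1 / 1000 = 39.78 kN.
n ≥ 367 / 39.78 = 9.225 → use 10 bolts.

10 bolts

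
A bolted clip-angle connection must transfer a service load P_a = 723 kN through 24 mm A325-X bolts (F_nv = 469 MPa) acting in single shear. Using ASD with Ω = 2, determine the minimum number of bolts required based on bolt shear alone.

7 bolts

A_b = π·24²/4 = 452.4 mm².
Per-bolt allowable strength R_n/Ω = 469 × 452.4 × 1 / 1000 / 2 = 106.1 kN.
n ≥ 723 / 106.1 = 6.815 → use 7 bolts.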